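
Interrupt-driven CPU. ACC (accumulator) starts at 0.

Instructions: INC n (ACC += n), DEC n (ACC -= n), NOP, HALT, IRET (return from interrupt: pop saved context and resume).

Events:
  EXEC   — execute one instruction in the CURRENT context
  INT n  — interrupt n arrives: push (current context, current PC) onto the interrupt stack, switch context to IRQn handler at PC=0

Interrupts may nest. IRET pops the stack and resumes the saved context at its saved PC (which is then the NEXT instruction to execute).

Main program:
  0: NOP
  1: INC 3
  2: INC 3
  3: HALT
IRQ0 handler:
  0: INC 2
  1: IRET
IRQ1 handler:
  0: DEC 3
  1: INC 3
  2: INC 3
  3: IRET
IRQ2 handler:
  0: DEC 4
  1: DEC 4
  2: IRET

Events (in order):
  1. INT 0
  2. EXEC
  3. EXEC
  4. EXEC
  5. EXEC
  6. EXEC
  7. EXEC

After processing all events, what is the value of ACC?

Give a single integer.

Answer: 8

Derivation:
Event 1 (INT 0): INT 0 arrives: push (MAIN, PC=0), enter IRQ0 at PC=0 (depth now 1)
Event 2 (EXEC): [IRQ0] PC=0: INC 2 -> ACC=2
Event 3 (EXEC): [IRQ0] PC=1: IRET -> resume MAIN at PC=0 (depth now 0)
Event 4 (EXEC): [MAIN] PC=0: NOP
Event 5 (EXEC): [MAIN] PC=1: INC 3 -> ACC=5
Event 6 (EXEC): [MAIN] PC=2: INC 3 -> ACC=8
Event 7 (EXEC): [MAIN] PC=3: HALT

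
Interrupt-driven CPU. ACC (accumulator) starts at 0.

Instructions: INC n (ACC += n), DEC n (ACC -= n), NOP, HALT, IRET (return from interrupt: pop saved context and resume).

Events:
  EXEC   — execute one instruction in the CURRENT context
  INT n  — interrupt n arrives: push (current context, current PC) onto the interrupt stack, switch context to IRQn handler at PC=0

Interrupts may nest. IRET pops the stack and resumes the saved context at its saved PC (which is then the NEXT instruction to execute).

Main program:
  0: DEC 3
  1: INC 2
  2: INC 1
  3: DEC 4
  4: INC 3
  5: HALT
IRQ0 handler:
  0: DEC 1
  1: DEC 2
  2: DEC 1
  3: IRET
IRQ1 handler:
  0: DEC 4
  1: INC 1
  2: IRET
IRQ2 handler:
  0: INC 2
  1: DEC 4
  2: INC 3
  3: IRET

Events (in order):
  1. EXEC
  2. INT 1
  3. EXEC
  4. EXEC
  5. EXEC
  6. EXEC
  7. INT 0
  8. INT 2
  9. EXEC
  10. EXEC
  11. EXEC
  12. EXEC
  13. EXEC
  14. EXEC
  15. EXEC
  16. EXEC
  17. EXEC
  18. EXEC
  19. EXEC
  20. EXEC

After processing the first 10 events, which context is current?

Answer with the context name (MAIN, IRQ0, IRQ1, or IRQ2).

Answer: IRQ2

Derivation:
Event 1 (EXEC): [MAIN] PC=0: DEC 3 -> ACC=-3
Event 2 (INT 1): INT 1 arrives: push (MAIN, PC=1), enter IRQ1 at PC=0 (depth now 1)
Event 3 (EXEC): [IRQ1] PC=0: DEC 4 -> ACC=-7
Event 4 (EXEC): [IRQ1] PC=1: INC 1 -> ACC=-6
Event 5 (EXEC): [IRQ1] PC=2: IRET -> resume MAIN at PC=1 (depth now 0)
Event 6 (EXEC): [MAIN] PC=1: INC 2 -> ACC=-4
Event 7 (INT 0): INT 0 arrives: push (MAIN, PC=2), enter IRQ0 at PC=0 (depth now 1)
Event 8 (INT 2): INT 2 arrives: push (IRQ0, PC=0), enter IRQ2 at PC=0 (depth now 2)
Event 9 (EXEC): [IRQ2] PC=0: INC 2 -> ACC=-2
Event 10 (EXEC): [IRQ2] PC=1: DEC 4 -> ACC=-6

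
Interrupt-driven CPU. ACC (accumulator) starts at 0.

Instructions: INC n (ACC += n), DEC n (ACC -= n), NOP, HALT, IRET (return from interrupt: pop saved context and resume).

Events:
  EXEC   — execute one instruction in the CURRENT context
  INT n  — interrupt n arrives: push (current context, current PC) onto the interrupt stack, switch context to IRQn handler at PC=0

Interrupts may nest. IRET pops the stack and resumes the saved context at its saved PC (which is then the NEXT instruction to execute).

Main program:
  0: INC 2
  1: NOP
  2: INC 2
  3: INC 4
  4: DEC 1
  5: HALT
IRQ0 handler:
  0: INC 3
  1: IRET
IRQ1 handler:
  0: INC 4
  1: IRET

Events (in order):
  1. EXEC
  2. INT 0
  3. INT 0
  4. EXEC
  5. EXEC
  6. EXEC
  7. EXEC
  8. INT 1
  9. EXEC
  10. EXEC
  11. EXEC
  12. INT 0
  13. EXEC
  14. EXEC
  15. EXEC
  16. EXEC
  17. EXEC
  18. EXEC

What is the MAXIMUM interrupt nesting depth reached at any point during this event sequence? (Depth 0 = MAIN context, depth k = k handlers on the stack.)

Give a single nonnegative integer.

Answer: 2

Derivation:
Event 1 (EXEC): [MAIN] PC=0: INC 2 -> ACC=2 [depth=0]
Event 2 (INT 0): INT 0 arrives: push (MAIN, PC=1), enter IRQ0 at PC=0 (depth now 1) [depth=1]
Event 3 (INT 0): INT 0 arrives: push (IRQ0, PC=0), enter IRQ0 at PC=0 (depth now 2) [depth=2]
Event 4 (EXEC): [IRQ0] PC=0: INC 3 -> ACC=5 [depth=2]
Event 5 (EXEC): [IRQ0] PC=1: IRET -> resume IRQ0 at PC=0 (depth now 1) [depth=1]
Event 6 (EXEC): [IRQ0] PC=0: INC 3 -> ACC=8 [depth=1]
Event 7 (EXEC): [IRQ0] PC=1: IRET -> resume MAIN at PC=1 (depth now 0) [depth=0]
Event 8 (INT 1): INT 1 arrives: push (MAIN, PC=1), enter IRQ1 at PC=0 (depth now 1) [depth=1]
Event 9 (EXEC): [IRQ1] PC=0: INC 4 -> ACC=12 [depth=1]
Event 10 (EXEC): [IRQ1] PC=1: IRET -> resume MAIN at PC=1 (depth now 0) [depth=0]
Event 11 (EXEC): [MAIN] PC=1: NOP [depth=0]
Event 12 (INT 0): INT 0 arrives: push (MAIN, PC=2), enter IRQ0 at PC=0 (depth now 1) [depth=1]
Event 13 (EXEC): [IRQ0] PC=0: INC 3 -> ACC=15 [depth=1]
Event 14 (EXEC): [IRQ0] PC=1: IRET -> resume MAIN at PC=2 (depth now 0) [depth=0]
Event 15 (EXEC): [MAIN] PC=2: INC 2 -> ACC=17 [depth=0]
Event 16 (EXEC): [MAIN] PC=3: INC 4 -> ACC=21 [depth=0]
Event 17 (EXEC): [MAIN] PC=4: DEC 1 -> ACC=20 [depth=0]
Event 18 (EXEC): [MAIN] PC=5: HALT [depth=0]
Max depth observed: 2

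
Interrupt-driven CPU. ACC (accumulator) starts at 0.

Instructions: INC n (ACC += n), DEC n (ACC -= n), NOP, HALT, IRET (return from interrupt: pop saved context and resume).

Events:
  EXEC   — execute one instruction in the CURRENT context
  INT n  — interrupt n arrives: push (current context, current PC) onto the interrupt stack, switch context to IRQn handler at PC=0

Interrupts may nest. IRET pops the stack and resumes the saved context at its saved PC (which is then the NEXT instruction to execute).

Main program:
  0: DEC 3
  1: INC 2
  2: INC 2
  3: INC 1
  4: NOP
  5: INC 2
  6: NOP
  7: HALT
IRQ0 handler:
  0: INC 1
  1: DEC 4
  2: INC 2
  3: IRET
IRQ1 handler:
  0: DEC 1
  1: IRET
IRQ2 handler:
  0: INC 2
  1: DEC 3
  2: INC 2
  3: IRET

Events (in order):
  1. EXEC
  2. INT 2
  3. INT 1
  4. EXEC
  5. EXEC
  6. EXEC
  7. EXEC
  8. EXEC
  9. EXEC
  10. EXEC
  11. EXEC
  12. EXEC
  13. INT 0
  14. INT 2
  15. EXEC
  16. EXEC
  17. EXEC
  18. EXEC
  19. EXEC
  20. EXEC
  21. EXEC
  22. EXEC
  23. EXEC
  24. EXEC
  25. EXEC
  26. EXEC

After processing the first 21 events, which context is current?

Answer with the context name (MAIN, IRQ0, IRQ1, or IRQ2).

Answer: IRQ0

Derivation:
Event 1 (EXEC): [MAIN] PC=0: DEC 3 -> ACC=-3
Event 2 (INT 2): INT 2 arrives: push (MAIN, PC=1), enter IRQ2 at PC=0 (depth now 1)
Event 3 (INT 1): INT 1 arrives: push (IRQ2, PC=0), enter IRQ1 at PC=0 (depth now 2)
Event 4 (EXEC): [IRQ1] PC=0: DEC 1 -> ACC=-4
Event 5 (EXEC): [IRQ1] PC=1: IRET -> resume IRQ2 at PC=0 (depth now 1)
Event 6 (EXEC): [IRQ2] PC=0: INC 2 -> ACC=-2
Event 7 (EXEC): [IRQ2] PC=1: DEC 3 -> ACC=-5
Event 8 (EXEC): [IRQ2] PC=2: INC 2 -> ACC=-3
Event 9 (EXEC): [IRQ2] PC=3: IRET -> resume MAIN at PC=1 (depth now 0)
Event 10 (EXEC): [MAIN] PC=1: INC 2 -> ACC=-1
Event 11 (EXEC): [MAIN] PC=2: INC 2 -> ACC=1
Event 12 (EXEC): [MAIN] PC=3: INC 1 -> ACC=2
Event 13 (INT 0): INT 0 arrives: push (MAIN, PC=4), enter IRQ0 at PC=0 (depth now 1)
Event 14 (INT 2): INT 2 arrives: push (IRQ0, PC=0), enter IRQ2 at PC=0 (depth now 2)
Event 15 (EXEC): [IRQ2] PC=0: INC 2 -> ACC=4
Event 16 (EXEC): [IRQ2] PC=1: DEC 3 -> ACC=1
Event 17 (EXEC): [IRQ2] PC=2: INC 2 -> ACC=3
Event 18 (EXEC): [IRQ2] PC=3: IRET -> resume IRQ0 at PC=0 (depth now 1)
Event 19 (EXEC): [IRQ0] PC=0: INC 1 -> ACC=4
Event 20 (EXEC): [IRQ0] PC=1: DEC 4 -> ACC=0
Event 21 (EXEC): [IRQ0] PC=2: INC 2 -> ACC=2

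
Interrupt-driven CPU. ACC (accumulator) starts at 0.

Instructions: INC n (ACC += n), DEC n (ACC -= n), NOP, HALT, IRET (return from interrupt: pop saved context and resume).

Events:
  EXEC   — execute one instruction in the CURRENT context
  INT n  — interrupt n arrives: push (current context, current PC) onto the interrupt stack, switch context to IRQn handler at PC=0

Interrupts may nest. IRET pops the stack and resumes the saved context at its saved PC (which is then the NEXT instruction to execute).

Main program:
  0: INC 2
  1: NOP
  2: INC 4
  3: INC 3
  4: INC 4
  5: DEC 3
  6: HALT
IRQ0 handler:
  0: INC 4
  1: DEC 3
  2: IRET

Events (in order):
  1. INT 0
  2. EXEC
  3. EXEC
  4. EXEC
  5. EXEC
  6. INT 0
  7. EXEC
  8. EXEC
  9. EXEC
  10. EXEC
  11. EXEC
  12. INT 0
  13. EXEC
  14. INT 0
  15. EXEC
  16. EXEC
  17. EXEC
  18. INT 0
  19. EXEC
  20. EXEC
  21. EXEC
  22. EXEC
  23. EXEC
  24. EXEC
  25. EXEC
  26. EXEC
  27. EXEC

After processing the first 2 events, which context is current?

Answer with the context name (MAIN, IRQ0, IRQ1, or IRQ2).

Event 1 (INT 0): INT 0 arrives: push (MAIN, PC=0), enter IRQ0 at PC=0 (depth now 1)
Event 2 (EXEC): [IRQ0] PC=0: INC 4 -> ACC=4

Answer: IRQ0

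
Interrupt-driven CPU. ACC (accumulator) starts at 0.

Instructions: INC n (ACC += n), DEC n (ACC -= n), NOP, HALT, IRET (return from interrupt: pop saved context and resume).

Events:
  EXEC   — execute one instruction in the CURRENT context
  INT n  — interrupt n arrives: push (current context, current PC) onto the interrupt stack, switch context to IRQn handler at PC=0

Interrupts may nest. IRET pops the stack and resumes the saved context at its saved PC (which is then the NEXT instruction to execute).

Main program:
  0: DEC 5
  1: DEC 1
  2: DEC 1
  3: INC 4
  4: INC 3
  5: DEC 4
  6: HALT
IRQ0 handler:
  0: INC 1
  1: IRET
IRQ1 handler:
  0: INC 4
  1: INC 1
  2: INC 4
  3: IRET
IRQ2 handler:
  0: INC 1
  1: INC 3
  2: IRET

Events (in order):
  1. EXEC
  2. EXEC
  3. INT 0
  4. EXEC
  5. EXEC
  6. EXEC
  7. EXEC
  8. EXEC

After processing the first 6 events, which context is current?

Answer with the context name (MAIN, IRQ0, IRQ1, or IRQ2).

Answer: MAIN

Derivation:
Event 1 (EXEC): [MAIN] PC=0: DEC 5 -> ACC=-5
Event 2 (EXEC): [MAIN] PC=1: DEC 1 -> ACC=-6
Event 3 (INT 0): INT 0 arrives: push (MAIN, PC=2), enter IRQ0 at PC=0 (depth now 1)
Event 4 (EXEC): [IRQ0] PC=0: INC 1 -> ACC=-5
Event 5 (EXEC): [IRQ0] PC=1: IRET -> resume MAIN at PC=2 (depth now 0)
Event 6 (EXEC): [MAIN] PC=2: DEC 1 -> ACC=-6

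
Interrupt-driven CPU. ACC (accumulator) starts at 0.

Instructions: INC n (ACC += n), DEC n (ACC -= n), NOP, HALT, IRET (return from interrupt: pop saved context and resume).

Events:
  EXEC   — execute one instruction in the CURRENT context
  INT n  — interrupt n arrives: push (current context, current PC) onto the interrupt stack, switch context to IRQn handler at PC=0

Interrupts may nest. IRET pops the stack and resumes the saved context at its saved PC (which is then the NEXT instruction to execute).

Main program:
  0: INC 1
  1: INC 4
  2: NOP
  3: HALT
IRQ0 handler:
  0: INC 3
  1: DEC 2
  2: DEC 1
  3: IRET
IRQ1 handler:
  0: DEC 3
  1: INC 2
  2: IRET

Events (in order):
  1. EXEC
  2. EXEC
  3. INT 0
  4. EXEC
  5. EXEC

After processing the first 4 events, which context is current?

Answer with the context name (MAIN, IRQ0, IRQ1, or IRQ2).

Answer: IRQ0

Derivation:
Event 1 (EXEC): [MAIN] PC=0: INC 1 -> ACC=1
Event 2 (EXEC): [MAIN] PC=1: INC 4 -> ACC=5
Event 3 (INT 0): INT 0 arrives: push (MAIN, PC=2), enter IRQ0 at PC=0 (depth now 1)
Event 4 (EXEC): [IRQ0] PC=0: INC 3 -> ACC=8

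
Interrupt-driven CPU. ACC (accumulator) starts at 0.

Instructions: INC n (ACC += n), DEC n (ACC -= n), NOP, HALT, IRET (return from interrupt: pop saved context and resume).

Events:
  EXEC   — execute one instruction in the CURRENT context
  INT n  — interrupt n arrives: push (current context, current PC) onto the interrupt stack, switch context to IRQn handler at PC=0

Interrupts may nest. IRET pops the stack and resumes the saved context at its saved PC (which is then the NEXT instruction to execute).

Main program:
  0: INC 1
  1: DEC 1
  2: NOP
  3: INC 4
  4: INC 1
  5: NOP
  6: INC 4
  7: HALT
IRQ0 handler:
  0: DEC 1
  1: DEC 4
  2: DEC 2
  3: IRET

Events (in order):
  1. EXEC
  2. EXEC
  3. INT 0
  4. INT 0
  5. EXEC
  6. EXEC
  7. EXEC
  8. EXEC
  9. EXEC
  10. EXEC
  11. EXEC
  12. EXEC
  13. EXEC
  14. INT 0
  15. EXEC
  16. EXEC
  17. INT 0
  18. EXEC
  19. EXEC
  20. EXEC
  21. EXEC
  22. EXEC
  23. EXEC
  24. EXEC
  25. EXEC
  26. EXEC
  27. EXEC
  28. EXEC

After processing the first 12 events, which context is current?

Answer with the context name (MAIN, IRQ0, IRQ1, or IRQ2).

Event 1 (EXEC): [MAIN] PC=0: INC 1 -> ACC=1
Event 2 (EXEC): [MAIN] PC=1: DEC 1 -> ACC=0
Event 3 (INT 0): INT 0 arrives: push (MAIN, PC=2), enter IRQ0 at PC=0 (depth now 1)
Event 4 (INT 0): INT 0 arrives: push (IRQ0, PC=0), enter IRQ0 at PC=0 (depth now 2)
Event 5 (EXEC): [IRQ0] PC=0: DEC 1 -> ACC=-1
Event 6 (EXEC): [IRQ0] PC=1: DEC 4 -> ACC=-5
Event 7 (EXEC): [IRQ0] PC=2: DEC 2 -> ACC=-7
Event 8 (EXEC): [IRQ0] PC=3: IRET -> resume IRQ0 at PC=0 (depth now 1)
Event 9 (EXEC): [IRQ0] PC=0: DEC 1 -> ACC=-8
Event 10 (EXEC): [IRQ0] PC=1: DEC 4 -> ACC=-12
Event 11 (EXEC): [IRQ0] PC=2: DEC 2 -> ACC=-14
Event 12 (EXEC): [IRQ0] PC=3: IRET -> resume MAIN at PC=2 (depth now 0)

Answer: MAIN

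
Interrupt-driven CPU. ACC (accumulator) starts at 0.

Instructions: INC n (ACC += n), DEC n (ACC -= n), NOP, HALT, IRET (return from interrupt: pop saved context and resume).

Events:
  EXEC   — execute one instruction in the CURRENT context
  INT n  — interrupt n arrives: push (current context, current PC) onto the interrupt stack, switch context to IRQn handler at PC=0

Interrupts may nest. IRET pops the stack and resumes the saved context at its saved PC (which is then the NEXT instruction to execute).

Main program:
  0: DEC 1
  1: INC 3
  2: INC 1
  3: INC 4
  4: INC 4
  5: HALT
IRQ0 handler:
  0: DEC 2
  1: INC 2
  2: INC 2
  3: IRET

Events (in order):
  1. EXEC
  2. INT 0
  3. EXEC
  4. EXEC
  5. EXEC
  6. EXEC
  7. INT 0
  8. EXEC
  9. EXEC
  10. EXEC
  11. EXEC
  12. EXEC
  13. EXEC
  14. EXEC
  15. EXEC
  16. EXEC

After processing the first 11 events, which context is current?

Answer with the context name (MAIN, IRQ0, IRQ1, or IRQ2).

Event 1 (EXEC): [MAIN] PC=0: DEC 1 -> ACC=-1
Event 2 (INT 0): INT 0 arrives: push (MAIN, PC=1), enter IRQ0 at PC=0 (depth now 1)
Event 3 (EXEC): [IRQ0] PC=0: DEC 2 -> ACC=-3
Event 4 (EXEC): [IRQ0] PC=1: INC 2 -> ACC=-1
Event 5 (EXEC): [IRQ0] PC=2: INC 2 -> ACC=1
Event 6 (EXEC): [IRQ0] PC=3: IRET -> resume MAIN at PC=1 (depth now 0)
Event 7 (INT 0): INT 0 arrives: push (MAIN, PC=1), enter IRQ0 at PC=0 (depth now 1)
Event 8 (EXEC): [IRQ0] PC=0: DEC 2 -> ACC=-1
Event 9 (EXEC): [IRQ0] PC=1: INC 2 -> ACC=1
Event 10 (EXEC): [IRQ0] PC=2: INC 2 -> ACC=3
Event 11 (EXEC): [IRQ0] PC=3: IRET -> resume MAIN at PC=1 (depth now 0)

Answer: MAIN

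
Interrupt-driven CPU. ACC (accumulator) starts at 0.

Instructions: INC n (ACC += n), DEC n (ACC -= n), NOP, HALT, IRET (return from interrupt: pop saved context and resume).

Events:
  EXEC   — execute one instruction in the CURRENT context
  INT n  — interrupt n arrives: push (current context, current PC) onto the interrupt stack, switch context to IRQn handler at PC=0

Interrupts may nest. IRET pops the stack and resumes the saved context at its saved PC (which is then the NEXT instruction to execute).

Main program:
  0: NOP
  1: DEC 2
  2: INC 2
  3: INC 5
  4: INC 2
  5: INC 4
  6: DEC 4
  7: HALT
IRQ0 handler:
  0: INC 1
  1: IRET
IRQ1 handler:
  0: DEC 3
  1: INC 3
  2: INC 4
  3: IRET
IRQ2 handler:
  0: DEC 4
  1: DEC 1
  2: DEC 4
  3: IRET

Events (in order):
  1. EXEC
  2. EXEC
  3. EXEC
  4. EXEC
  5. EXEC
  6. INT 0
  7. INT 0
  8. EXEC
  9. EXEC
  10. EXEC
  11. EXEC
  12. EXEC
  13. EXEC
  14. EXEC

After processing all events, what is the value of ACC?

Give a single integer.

Event 1 (EXEC): [MAIN] PC=0: NOP
Event 2 (EXEC): [MAIN] PC=1: DEC 2 -> ACC=-2
Event 3 (EXEC): [MAIN] PC=2: INC 2 -> ACC=0
Event 4 (EXEC): [MAIN] PC=3: INC 5 -> ACC=5
Event 5 (EXEC): [MAIN] PC=4: INC 2 -> ACC=7
Event 6 (INT 0): INT 0 arrives: push (MAIN, PC=5), enter IRQ0 at PC=0 (depth now 1)
Event 7 (INT 0): INT 0 arrives: push (IRQ0, PC=0), enter IRQ0 at PC=0 (depth now 2)
Event 8 (EXEC): [IRQ0] PC=0: INC 1 -> ACC=8
Event 9 (EXEC): [IRQ0] PC=1: IRET -> resume IRQ0 at PC=0 (depth now 1)
Event 10 (EXEC): [IRQ0] PC=0: INC 1 -> ACC=9
Event 11 (EXEC): [IRQ0] PC=1: IRET -> resume MAIN at PC=5 (depth now 0)
Event 12 (EXEC): [MAIN] PC=5: INC 4 -> ACC=13
Event 13 (EXEC): [MAIN] PC=6: DEC 4 -> ACC=9
Event 14 (EXEC): [MAIN] PC=7: HALT

Answer: 9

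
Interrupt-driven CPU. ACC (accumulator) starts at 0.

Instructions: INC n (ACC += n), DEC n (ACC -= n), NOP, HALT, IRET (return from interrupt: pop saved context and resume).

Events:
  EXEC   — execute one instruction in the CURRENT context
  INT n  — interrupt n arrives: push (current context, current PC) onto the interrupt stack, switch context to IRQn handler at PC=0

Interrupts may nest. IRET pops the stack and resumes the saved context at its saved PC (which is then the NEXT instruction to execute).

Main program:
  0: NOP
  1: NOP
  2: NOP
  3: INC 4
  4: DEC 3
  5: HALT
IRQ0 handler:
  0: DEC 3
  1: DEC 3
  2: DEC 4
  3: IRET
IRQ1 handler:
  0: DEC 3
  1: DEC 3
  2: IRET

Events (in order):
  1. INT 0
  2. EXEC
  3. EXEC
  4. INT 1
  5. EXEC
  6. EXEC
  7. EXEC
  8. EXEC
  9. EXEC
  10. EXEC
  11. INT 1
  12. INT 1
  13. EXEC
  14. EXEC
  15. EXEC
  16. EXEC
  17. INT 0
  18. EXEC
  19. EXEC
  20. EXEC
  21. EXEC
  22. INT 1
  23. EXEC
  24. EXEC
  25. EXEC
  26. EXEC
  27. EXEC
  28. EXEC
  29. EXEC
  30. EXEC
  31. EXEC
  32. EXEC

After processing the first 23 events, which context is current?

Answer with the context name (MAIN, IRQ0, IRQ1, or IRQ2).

Event 1 (INT 0): INT 0 arrives: push (MAIN, PC=0), enter IRQ0 at PC=0 (depth now 1)
Event 2 (EXEC): [IRQ0] PC=0: DEC 3 -> ACC=-3
Event 3 (EXEC): [IRQ0] PC=1: DEC 3 -> ACC=-6
Event 4 (INT 1): INT 1 arrives: push (IRQ0, PC=2), enter IRQ1 at PC=0 (depth now 2)
Event 5 (EXEC): [IRQ1] PC=0: DEC 3 -> ACC=-9
Event 6 (EXEC): [IRQ1] PC=1: DEC 3 -> ACC=-12
Event 7 (EXEC): [IRQ1] PC=2: IRET -> resume IRQ0 at PC=2 (depth now 1)
Event 8 (EXEC): [IRQ0] PC=2: DEC 4 -> ACC=-16
Event 9 (EXEC): [IRQ0] PC=3: IRET -> resume MAIN at PC=0 (depth now 0)
Event 10 (EXEC): [MAIN] PC=0: NOP
Event 11 (INT 1): INT 1 arrives: push (MAIN, PC=1), enter IRQ1 at PC=0 (depth now 1)
Event 12 (INT 1): INT 1 arrives: push (IRQ1, PC=0), enter IRQ1 at PC=0 (depth now 2)
Event 13 (EXEC): [IRQ1] PC=0: DEC 3 -> ACC=-19
Event 14 (EXEC): [IRQ1] PC=1: DEC 3 -> ACC=-22
Event 15 (EXEC): [IRQ1] PC=2: IRET -> resume IRQ1 at PC=0 (depth now 1)
Event 16 (EXEC): [IRQ1] PC=0: DEC 3 -> ACC=-25
Event 17 (INT 0): INT 0 arrives: push (IRQ1, PC=1), enter IRQ0 at PC=0 (depth now 2)
Event 18 (EXEC): [IRQ0] PC=0: DEC 3 -> ACC=-28
Event 19 (EXEC): [IRQ0] PC=1: DEC 3 -> ACC=-31
Event 20 (EXEC): [IRQ0] PC=2: DEC 4 -> ACC=-35
Event 21 (EXEC): [IRQ0] PC=3: IRET -> resume IRQ1 at PC=1 (depth now 1)
Event 22 (INT 1): INT 1 arrives: push (IRQ1, PC=1), enter IRQ1 at PC=0 (depth now 2)
Event 23 (EXEC): [IRQ1] PC=0: DEC 3 -> ACC=-38

Answer: IRQ1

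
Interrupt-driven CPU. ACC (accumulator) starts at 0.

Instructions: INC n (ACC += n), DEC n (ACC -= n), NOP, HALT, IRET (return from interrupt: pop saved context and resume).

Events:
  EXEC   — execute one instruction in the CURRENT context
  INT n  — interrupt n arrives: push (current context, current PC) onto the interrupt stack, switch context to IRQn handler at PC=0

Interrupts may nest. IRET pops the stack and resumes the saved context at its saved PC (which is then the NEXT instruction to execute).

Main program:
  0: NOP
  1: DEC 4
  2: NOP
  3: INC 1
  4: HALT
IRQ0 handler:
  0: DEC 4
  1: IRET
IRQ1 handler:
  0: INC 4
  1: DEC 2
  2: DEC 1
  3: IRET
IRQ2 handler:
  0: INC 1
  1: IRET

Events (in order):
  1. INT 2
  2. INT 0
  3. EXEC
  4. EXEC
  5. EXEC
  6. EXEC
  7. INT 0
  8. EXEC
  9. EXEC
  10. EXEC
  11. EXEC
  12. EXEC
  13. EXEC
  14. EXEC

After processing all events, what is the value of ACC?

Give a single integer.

Answer: -10

Derivation:
Event 1 (INT 2): INT 2 arrives: push (MAIN, PC=0), enter IRQ2 at PC=0 (depth now 1)
Event 2 (INT 0): INT 0 arrives: push (IRQ2, PC=0), enter IRQ0 at PC=0 (depth now 2)
Event 3 (EXEC): [IRQ0] PC=0: DEC 4 -> ACC=-4
Event 4 (EXEC): [IRQ0] PC=1: IRET -> resume IRQ2 at PC=0 (depth now 1)
Event 5 (EXEC): [IRQ2] PC=0: INC 1 -> ACC=-3
Event 6 (EXEC): [IRQ2] PC=1: IRET -> resume MAIN at PC=0 (depth now 0)
Event 7 (INT 0): INT 0 arrives: push (MAIN, PC=0), enter IRQ0 at PC=0 (depth now 1)
Event 8 (EXEC): [IRQ0] PC=0: DEC 4 -> ACC=-7
Event 9 (EXEC): [IRQ0] PC=1: IRET -> resume MAIN at PC=0 (depth now 0)
Event 10 (EXEC): [MAIN] PC=0: NOP
Event 11 (EXEC): [MAIN] PC=1: DEC 4 -> ACC=-11
Event 12 (EXEC): [MAIN] PC=2: NOP
Event 13 (EXEC): [MAIN] PC=3: INC 1 -> ACC=-10
Event 14 (EXEC): [MAIN] PC=4: HALT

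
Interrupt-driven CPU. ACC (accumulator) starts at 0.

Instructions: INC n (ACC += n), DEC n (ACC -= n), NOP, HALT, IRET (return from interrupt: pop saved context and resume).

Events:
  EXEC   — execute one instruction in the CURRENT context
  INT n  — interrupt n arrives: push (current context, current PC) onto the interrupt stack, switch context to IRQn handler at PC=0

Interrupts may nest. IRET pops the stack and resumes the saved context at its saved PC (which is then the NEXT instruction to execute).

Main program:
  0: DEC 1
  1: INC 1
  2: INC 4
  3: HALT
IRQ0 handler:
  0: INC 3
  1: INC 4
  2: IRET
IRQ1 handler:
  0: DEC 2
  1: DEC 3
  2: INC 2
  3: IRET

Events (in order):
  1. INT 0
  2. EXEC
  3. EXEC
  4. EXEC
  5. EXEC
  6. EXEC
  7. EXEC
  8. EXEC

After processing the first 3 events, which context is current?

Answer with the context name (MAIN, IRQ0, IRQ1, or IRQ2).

Event 1 (INT 0): INT 0 arrives: push (MAIN, PC=0), enter IRQ0 at PC=0 (depth now 1)
Event 2 (EXEC): [IRQ0] PC=0: INC 3 -> ACC=3
Event 3 (EXEC): [IRQ0] PC=1: INC 4 -> ACC=7

Answer: IRQ0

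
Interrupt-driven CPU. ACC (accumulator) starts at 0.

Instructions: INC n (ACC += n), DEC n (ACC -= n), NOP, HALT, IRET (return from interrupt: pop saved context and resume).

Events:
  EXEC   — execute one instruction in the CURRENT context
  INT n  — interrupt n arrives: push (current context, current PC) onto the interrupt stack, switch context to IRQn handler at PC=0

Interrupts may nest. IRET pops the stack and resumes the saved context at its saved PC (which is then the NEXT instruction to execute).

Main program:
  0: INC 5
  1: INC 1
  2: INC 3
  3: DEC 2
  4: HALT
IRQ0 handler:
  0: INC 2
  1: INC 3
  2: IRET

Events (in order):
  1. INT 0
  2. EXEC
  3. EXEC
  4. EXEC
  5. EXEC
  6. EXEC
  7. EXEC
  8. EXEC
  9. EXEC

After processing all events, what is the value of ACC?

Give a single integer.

Event 1 (INT 0): INT 0 arrives: push (MAIN, PC=0), enter IRQ0 at PC=0 (depth now 1)
Event 2 (EXEC): [IRQ0] PC=0: INC 2 -> ACC=2
Event 3 (EXEC): [IRQ0] PC=1: INC 3 -> ACC=5
Event 4 (EXEC): [IRQ0] PC=2: IRET -> resume MAIN at PC=0 (depth now 0)
Event 5 (EXEC): [MAIN] PC=0: INC 5 -> ACC=10
Event 6 (EXEC): [MAIN] PC=1: INC 1 -> ACC=11
Event 7 (EXEC): [MAIN] PC=2: INC 3 -> ACC=14
Event 8 (EXEC): [MAIN] PC=3: DEC 2 -> ACC=12
Event 9 (EXEC): [MAIN] PC=4: HALT

Answer: 12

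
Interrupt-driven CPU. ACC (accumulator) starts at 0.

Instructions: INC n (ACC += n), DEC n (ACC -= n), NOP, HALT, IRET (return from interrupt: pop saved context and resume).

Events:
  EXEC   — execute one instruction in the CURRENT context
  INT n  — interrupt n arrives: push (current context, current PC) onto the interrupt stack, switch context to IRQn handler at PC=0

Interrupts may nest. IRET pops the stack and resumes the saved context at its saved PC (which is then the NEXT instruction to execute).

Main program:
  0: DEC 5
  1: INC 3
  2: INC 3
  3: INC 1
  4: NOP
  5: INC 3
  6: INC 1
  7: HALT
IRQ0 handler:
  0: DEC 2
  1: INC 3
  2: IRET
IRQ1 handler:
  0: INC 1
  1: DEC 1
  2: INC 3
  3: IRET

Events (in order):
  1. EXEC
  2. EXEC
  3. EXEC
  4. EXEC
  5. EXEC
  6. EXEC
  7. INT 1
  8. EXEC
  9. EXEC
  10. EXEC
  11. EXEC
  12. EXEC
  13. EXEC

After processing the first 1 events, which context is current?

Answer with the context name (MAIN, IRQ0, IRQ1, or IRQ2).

Event 1 (EXEC): [MAIN] PC=0: DEC 5 -> ACC=-5

Answer: MAIN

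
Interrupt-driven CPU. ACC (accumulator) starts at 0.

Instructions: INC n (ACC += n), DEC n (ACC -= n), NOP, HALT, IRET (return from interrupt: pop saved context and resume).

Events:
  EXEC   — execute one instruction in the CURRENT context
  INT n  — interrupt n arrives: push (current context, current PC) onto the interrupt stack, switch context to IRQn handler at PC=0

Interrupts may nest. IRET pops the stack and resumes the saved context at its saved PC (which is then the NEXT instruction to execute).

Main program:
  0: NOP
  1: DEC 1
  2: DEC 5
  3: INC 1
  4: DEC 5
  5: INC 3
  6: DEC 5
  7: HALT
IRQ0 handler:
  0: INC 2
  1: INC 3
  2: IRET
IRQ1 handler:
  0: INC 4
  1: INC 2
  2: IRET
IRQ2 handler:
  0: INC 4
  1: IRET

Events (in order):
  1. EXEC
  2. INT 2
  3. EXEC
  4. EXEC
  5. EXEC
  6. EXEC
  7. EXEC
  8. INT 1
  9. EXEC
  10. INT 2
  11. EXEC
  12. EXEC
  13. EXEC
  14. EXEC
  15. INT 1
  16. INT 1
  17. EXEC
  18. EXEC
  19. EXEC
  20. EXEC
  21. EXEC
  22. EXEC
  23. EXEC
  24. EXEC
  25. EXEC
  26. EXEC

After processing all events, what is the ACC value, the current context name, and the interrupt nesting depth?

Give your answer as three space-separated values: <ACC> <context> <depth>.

Answer: 14 MAIN 0

Derivation:
Event 1 (EXEC): [MAIN] PC=0: NOP
Event 2 (INT 2): INT 2 arrives: push (MAIN, PC=1), enter IRQ2 at PC=0 (depth now 1)
Event 3 (EXEC): [IRQ2] PC=0: INC 4 -> ACC=4
Event 4 (EXEC): [IRQ2] PC=1: IRET -> resume MAIN at PC=1 (depth now 0)
Event 5 (EXEC): [MAIN] PC=1: DEC 1 -> ACC=3
Event 6 (EXEC): [MAIN] PC=2: DEC 5 -> ACC=-2
Event 7 (EXEC): [MAIN] PC=3: INC 1 -> ACC=-1
Event 8 (INT 1): INT 1 arrives: push (MAIN, PC=4), enter IRQ1 at PC=0 (depth now 1)
Event 9 (EXEC): [IRQ1] PC=0: INC 4 -> ACC=3
Event 10 (INT 2): INT 2 arrives: push (IRQ1, PC=1), enter IRQ2 at PC=0 (depth now 2)
Event 11 (EXEC): [IRQ2] PC=0: INC 4 -> ACC=7
Event 12 (EXEC): [IRQ2] PC=1: IRET -> resume IRQ1 at PC=1 (depth now 1)
Event 13 (EXEC): [IRQ1] PC=1: INC 2 -> ACC=9
Event 14 (EXEC): [IRQ1] PC=2: IRET -> resume MAIN at PC=4 (depth now 0)
Event 15 (INT 1): INT 1 arrives: push (MAIN, PC=4), enter IRQ1 at PC=0 (depth now 1)
Event 16 (INT 1): INT 1 arrives: push (IRQ1, PC=0), enter IRQ1 at PC=0 (depth now 2)
Event 17 (EXEC): [IRQ1] PC=0: INC 4 -> ACC=13
Event 18 (EXEC): [IRQ1] PC=1: INC 2 -> ACC=15
Event 19 (EXEC): [IRQ1] PC=2: IRET -> resume IRQ1 at PC=0 (depth now 1)
Event 20 (EXEC): [IRQ1] PC=0: INC 4 -> ACC=19
Event 21 (EXEC): [IRQ1] PC=1: INC 2 -> ACC=21
Event 22 (EXEC): [IRQ1] PC=2: IRET -> resume MAIN at PC=4 (depth now 0)
Event 23 (EXEC): [MAIN] PC=4: DEC 5 -> ACC=16
Event 24 (EXEC): [MAIN] PC=5: INC 3 -> ACC=19
Event 25 (EXEC): [MAIN] PC=6: DEC 5 -> ACC=14
Event 26 (EXEC): [MAIN] PC=7: HALT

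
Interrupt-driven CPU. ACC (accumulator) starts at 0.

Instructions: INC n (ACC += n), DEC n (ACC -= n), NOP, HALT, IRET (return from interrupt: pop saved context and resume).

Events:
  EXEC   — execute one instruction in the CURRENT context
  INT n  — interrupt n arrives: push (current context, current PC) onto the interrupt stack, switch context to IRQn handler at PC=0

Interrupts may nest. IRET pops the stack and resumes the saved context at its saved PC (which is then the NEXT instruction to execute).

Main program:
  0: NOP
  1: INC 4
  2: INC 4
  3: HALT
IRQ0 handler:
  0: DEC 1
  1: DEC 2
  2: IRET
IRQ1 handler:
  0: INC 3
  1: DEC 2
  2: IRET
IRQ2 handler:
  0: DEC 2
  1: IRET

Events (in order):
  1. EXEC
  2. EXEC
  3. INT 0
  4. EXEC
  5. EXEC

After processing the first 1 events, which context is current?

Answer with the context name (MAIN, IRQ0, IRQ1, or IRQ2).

Event 1 (EXEC): [MAIN] PC=0: NOP

Answer: MAIN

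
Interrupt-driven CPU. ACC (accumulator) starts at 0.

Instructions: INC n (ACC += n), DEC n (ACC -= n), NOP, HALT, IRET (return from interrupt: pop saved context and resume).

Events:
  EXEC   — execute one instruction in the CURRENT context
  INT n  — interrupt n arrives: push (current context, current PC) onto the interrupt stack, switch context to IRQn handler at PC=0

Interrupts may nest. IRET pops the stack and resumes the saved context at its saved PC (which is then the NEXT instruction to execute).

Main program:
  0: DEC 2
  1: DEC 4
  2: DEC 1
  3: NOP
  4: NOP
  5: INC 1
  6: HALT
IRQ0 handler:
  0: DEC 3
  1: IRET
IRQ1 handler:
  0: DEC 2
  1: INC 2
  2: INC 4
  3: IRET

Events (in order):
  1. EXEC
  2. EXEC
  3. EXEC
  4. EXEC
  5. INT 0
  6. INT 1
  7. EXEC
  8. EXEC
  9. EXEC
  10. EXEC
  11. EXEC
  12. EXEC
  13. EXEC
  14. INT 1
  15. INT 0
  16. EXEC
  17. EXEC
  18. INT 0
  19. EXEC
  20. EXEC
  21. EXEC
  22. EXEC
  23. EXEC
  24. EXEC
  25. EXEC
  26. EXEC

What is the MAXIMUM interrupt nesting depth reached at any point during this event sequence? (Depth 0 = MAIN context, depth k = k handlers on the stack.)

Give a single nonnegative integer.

Event 1 (EXEC): [MAIN] PC=0: DEC 2 -> ACC=-2 [depth=0]
Event 2 (EXEC): [MAIN] PC=1: DEC 4 -> ACC=-6 [depth=0]
Event 3 (EXEC): [MAIN] PC=2: DEC 1 -> ACC=-7 [depth=0]
Event 4 (EXEC): [MAIN] PC=3: NOP [depth=0]
Event 5 (INT 0): INT 0 arrives: push (MAIN, PC=4), enter IRQ0 at PC=0 (depth now 1) [depth=1]
Event 6 (INT 1): INT 1 arrives: push (IRQ0, PC=0), enter IRQ1 at PC=0 (depth now 2) [depth=2]
Event 7 (EXEC): [IRQ1] PC=0: DEC 2 -> ACC=-9 [depth=2]
Event 8 (EXEC): [IRQ1] PC=1: INC 2 -> ACC=-7 [depth=2]
Event 9 (EXEC): [IRQ1] PC=2: INC 4 -> ACC=-3 [depth=2]
Event 10 (EXEC): [IRQ1] PC=3: IRET -> resume IRQ0 at PC=0 (depth now 1) [depth=1]
Event 11 (EXEC): [IRQ0] PC=0: DEC 3 -> ACC=-6 [depth=1]
Event 12 (EXEC): [IRQ0] PC=1: IRET -> resume MAIN at PC=4 (depth now 0) [depth=0]
Event 13 (EXEC): [MAIN] PC=4: NOP [depth=0]
Event 14 (INT 1): INT 1 arrives: push (MAIN, PC=5), enter IRQ1 at PC=0 (depth now 1) [depth=1]
Event 15 (INT 0): INT 0 arrives: push (IRQ1, PC=0), enter IRQ0 at PC=0 (depth now 2) [depth=2]
Event 16 (EXEC): [IRQ0] PC=0: DEC 3 -> ACC=-9 [depth=2]
Event 17 (EXEC): [IRQ0] PC=1: IRET -> resume IRQ1 at PC=0 (depth now 1) [depth=1]
Event 18 (INT 0): INT 0 arrives: push (IRQ1, PC=0), enter IRQ0 at PC=0 (depth now 2) [depth=2]
Event 19 (EXEC): [IRQ0] PC=0: DEC 3 -> ACC=-12 [depth=2]
Event 20 (EXEC): [IRQ0] PC=1: IRET -> resume IRQ1 at PC=0 (depth now 1) [depth=1]
Event 21 (EXEC): [IRQ1] PC=0: DEC 2 -> ACC=-14 [depth=1]
Event 22 (EXEC): [IRQ1] PC=1: INC 2 -> ACC=-12 [depth=1]
Event 23 (EXEC): [IRQ1] PC=2: INC 4 -> ACC=-8 [depth=1]
Event 24 (EXEC): [IRQ1] PC=3: IRET -> resume MAIN at PC=5 (depth now 0) [depth=0]
Event 25 (EXEC): [MAIN] PC=5: INC 1 -> ACC=-7 [depth=0]
Event 26 (EXEC): [MAIN] PC=6: HALT [depth=0]
Max depth observed: 2

Answer: 2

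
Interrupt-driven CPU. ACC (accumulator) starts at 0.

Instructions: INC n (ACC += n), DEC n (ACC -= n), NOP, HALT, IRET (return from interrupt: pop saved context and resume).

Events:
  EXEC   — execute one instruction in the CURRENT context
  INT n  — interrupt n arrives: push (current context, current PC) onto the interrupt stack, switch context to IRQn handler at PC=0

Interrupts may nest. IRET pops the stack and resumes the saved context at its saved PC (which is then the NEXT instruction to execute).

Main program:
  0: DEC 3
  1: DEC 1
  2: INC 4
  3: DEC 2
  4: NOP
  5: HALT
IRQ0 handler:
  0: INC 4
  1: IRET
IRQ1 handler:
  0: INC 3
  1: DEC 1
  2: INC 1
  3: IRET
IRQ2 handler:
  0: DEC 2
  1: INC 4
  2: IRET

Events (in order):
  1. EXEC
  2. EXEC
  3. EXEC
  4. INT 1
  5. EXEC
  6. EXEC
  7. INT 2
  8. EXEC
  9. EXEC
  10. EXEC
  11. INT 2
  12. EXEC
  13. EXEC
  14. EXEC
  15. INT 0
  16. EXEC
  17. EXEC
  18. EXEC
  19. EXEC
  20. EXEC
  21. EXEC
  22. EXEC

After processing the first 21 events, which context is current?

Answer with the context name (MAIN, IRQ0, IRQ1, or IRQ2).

Event 1 (EXEC): [MAIN] PC=0: DEC 3 -> ACC=-3
Event 2 (EXEC): [MAIN] PC=1: DEC 1 -> ACC=-4
Event 3 (EXEC): [MAIN] PC=2: INC 4 -> ACC=0
Event 4 (INT 1): INT 1 arrives: push (MAIN, PC=3), enter IRQ1 at PC=0 (depth now 1)
Event 5 (EXEC): [IRQ1] PC=0: INC 3 -> ACC=3
Event 6 (EXEC): [IRQ1] PC=1: DEC 1 -> ACC=2
Event 7 (INT 2): INT 2 arrives: push (IRQ1, PC=2), enter IRQ2 at PC=0 (depth now 2)
Event 8 (EXEC): [IRQ2] PC=0: DEC 2 -> ACC=0
Event 9 (EXEC): [IRQ2] PC=1: INC 4 -> ACC=4
Event 10 (EXEC): [IRQ2] PC=2: IRET -> resume IRQ1 at PC=2 (depth now 1)
Event 11 (INT 2): INT 2 arrives: push (IRQ1, PC=2), enter IRQ2 at PC=0 (depth now 2)
Event 12 (EXEC): [IRQ2] PC=0: DEC 2 -> ACC=2
Event 13 (EXEC): [IRQ2] PC=1: INC 4 -> ACC=6
Event 14 (EXEC): [IRQ2] PC=2: IRET -> resume IRQ1 at PC=2 (depth now 1)
Event 15 (INT 0): INT 0 arrives: push (IRQ1, PC=2), enter IRQ0 at PC=0 (depth now 2)
Event 16 (EXEC): [IRQ0] PC=0: INC 4 -> ACC=10
Event 17 (EXEC): [IRQ0] PC=1: IRET -> resume IRQ1 at PC=2 (depth now 1)
Event 18 (EXEC): [IRQ1] PC=2: INC 1 -> ACC=11
Event 19 (EXEC): [IRQ1] PC=3: IRET -> resume MAIN at PC=3 (depth now 0)
Event 20 (EXEC): [MAIN] PC=3: DEC 2 -> ACC=9
Event 21 (EXEC): [MAIN] PC=4: NOP

Answer: MAIN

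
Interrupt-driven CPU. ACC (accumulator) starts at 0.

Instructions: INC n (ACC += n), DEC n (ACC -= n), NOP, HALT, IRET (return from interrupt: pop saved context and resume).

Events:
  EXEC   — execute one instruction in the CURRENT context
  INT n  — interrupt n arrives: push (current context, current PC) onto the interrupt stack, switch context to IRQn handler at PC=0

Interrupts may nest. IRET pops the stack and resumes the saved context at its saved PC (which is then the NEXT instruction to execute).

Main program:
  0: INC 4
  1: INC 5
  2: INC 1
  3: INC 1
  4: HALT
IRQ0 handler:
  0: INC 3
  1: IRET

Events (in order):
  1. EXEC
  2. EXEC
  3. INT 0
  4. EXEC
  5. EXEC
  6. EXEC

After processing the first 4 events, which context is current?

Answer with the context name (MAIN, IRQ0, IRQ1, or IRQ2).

Answer: IRQ0

Derivation:
Event 1 (EXEC): [MAIN] PC=0: INC 4 -> ACC=4
Event 2 (EXEC): [MAIN] PC=1: INC 5 -> ACC=9
Event 3 (INT 0): INT 0 arrives: push (MAIN, PC=2), enter IRQ0 at PC=0 (depth now 1)
Event 4 (EXEC): [IRQ0] PC=0: INC 3 -> ACC=12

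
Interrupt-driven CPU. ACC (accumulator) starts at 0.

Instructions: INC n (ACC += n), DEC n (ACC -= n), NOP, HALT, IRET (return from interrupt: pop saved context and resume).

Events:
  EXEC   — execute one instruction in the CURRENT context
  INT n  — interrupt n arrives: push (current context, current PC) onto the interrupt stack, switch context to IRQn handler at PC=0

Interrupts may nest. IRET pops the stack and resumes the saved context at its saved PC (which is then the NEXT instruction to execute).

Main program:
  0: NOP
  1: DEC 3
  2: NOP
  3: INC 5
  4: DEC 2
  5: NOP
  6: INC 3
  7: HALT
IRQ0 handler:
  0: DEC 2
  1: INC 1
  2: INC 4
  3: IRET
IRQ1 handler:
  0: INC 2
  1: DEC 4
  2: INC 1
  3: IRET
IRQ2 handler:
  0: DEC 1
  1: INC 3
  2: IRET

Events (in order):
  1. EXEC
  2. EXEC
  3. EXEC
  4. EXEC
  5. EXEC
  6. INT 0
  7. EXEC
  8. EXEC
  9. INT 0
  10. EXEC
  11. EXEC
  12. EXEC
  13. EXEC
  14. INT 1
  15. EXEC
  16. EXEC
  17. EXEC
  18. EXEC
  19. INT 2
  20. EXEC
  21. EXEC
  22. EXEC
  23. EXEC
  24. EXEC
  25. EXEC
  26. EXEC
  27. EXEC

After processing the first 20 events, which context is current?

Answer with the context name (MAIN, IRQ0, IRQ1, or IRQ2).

Event 1 (EXEC): [MAIN] PC=0: NOP
Event 2 (EXEC): [MAIN] PC=1: DEC 3 -> ACC=-3
Event 3 (EXEC): [MAIN] PC=2: NOP
Event 4 (EXEC): [MAIN] PC=3: INC 5 -> ACC=2
Event 5 (EXEC): [MAIN] PC=4: DEC 2 -> ACC=0
Event 6 (INT 0): INT 0 arrives: push (MAIN, PC=5), enter IRQ0 at PC=0 (depth now 1)
Event 7 (EXEC): [IRQ0] PC=0: DEC 2 -> ACC=-2
Event 8 (EXEC): [IRQ0] PC=1: INC 1 -> ACC=-1
Event 9 (INT 0): INT 0 arrives: push (IRQ0, PC=2), enter IRQ0 at PC=0 (depth now 2)
Event 10 (EXEC): [IRQ0] PC=0: DEC 2 -> ACC=-3
Event 11 (EXEC): [IRQ0] PC=1: INC 1 -> ACC=-2
Event 12 (EXEC): [IRQ0] PC=2: INC 4 -> ACC=2
Event 13 (EXEC): [IRQ0] PC=3: IRET -> resume IRQ0 at PC=2 (depth now 1)
Event 14 (INT 1): INT 1 arrives: push (IRQ0, PC=2), enter IRQ1 at PC=0 (depth now 2)
Event 15 (EXEC): [IRQ1] PC=0: INC 2 -> ACC=4
Event 16 (EXEC): [IRQ1] PC=1: DEC 4 -> ACC=0
Event 17 (EXEC): [IRQ1] PC=2: INC 1 -> ACC=1
Event 18 (EXEC): [IRQ1] PC=3: IRET -> resume IRQ0 at PC=2 (depth now 1)
Event 19 (INT 2): INT 2 arrives: push (IRQ0, PC=2), enter IRQ2 at PC=0 (depth now 2)
Event 20 (EXEC): [IRQ2] PC=0: DEC 1 -> ACC=0

Answer: IRQ2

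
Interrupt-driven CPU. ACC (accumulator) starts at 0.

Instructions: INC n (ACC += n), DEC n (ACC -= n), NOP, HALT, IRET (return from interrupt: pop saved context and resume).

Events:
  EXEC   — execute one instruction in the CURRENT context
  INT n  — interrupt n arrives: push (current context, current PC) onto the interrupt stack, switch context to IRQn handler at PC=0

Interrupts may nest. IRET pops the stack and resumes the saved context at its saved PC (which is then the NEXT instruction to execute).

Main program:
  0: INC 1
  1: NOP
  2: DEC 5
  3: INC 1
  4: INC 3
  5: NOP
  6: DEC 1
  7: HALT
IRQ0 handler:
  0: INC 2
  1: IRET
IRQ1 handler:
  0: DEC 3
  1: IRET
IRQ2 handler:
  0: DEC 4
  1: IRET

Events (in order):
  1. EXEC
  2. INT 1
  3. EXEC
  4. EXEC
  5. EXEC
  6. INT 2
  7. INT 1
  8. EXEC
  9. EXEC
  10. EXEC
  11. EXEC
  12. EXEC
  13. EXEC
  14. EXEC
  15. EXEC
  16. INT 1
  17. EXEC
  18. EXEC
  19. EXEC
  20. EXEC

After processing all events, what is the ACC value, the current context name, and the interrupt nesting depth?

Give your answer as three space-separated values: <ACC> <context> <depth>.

Event 1 (EXEC): [MAIN] PC=0: INC 1 -> ACC=1
Event 2 (INT 1): INT 1 arrives: push (MAIN, PC=1), enter IRQ1 at PC=0 (depth now 1)
Event 3 (EXEC): [IRQ1] PC=0: DEC 3 -> ACC=-2
Event 4 (EXEC): [IRQ1] PC=1: IRET -> resume MAIN at PC=1 (depth now 0)
Event 5 (EXEC): [MAIN] PC=1: NOP
Event 6 (INT 2): INT 2 arrives: push (MAIN, PC=2), enter IRQ2 at PC=0 (depth now 1)
Event 7 (INT 1): INT 1 arrives: push (IRQ2, PC=0), enter IRQ1 at PC=0 (depth now 2)
Event 8 (EXEC): [IRQ1] PC=0: DEC 3 -> ACC=-5
Event 9 (EXEC): [IRQ1] PC=1: IRET -> resume IRQ2 at PC=0 (depth now 1)
Event 10 (EXEC): [IRQ2] PC=0: DEC 4 -> ACC=-9
Event 11 (EXEC): [IRQ2] PC=1: IRET -> resume MAIN at PC=2 (depth now 0)
Event 12 (EXEC): [MAIN] PC=2: DEC 5 -> ACC=-14
Event 13 (EXEC): [MAIN] PC=3: INC 1 -> ACC=-13
Event 14 (EXEC): [MAIN] PC=4: INC 3 -> ACC=-10
Event 15 (EXEC): [MAIN] PC=5: NOP
Event 16 (INT 1): INT 1 arrives: push (MAIN, PC=6), enter IRQ1 at PC=0 (depth now 1)
Event 17 (EXEC): [IRQ1] PC=0: DEC 3 -> ACC=-13
Event 18 (EXEC): [IRQ1] PC=1: IRET -> resume MAIN at PC=6 (depth now 0)
Event 19 (EXEC): [MAIN] PC=6: DEC 1 -> ACC=-14
Event 20 (EXEC): [MAIN] PC=7: HALT

Answer: -14 MAIN 0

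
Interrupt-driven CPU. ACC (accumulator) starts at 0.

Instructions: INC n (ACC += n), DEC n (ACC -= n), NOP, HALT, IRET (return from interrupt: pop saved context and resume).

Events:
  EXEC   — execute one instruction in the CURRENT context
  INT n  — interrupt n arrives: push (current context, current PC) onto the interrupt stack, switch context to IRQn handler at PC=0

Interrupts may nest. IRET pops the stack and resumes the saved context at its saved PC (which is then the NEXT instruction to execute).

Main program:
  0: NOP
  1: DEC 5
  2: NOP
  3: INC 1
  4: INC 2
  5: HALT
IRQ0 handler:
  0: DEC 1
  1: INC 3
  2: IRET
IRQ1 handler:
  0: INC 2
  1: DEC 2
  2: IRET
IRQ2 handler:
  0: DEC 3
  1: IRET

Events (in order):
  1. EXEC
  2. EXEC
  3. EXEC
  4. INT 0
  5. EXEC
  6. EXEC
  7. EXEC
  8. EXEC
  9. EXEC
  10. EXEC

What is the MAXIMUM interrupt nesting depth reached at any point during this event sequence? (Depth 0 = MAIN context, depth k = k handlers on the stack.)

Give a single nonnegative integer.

Event 1 (EXEC): [MAIN] PC=0: NOP [depth=0]
Event 2 (EXEC): [MAIN] PC=1: DEC 5 -> ACC=-5 [depth=0]
Event 3 (EXEC): [MAIN] PC=2: NOP [depth=0]
Event 4 (INT 0): INT 0 arrives: push (MAIN, PC=3), enter IRQ0 at PC=0 (depth now 1) [depth=1]
Event 5 (EXEC): [IRQ0] PC=0: DEC 1 -> ACC=-6 [depth=1]
Event 6 (EXEC): [IRQ0] PC=1: INC 3 -> ACC=-3 [depth=1]
Event 7 (EXEC): [IRQ0] PC=2: IRET -> resume MAIN at PC=3 (depth now 0) [depth=0]
Event 8 (EXEC): [MAIN] PC=3: INC 1 -> ACC=-2 [depth=0]
Event 9 (EXEC): [MAIN] PC=4: INC 2 -> ACC=0 [depth=0]
Event 10 (EXEC): [MAIN] PC=5: HALT [depth=0]
Max depth observed: 1

Answer: 1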